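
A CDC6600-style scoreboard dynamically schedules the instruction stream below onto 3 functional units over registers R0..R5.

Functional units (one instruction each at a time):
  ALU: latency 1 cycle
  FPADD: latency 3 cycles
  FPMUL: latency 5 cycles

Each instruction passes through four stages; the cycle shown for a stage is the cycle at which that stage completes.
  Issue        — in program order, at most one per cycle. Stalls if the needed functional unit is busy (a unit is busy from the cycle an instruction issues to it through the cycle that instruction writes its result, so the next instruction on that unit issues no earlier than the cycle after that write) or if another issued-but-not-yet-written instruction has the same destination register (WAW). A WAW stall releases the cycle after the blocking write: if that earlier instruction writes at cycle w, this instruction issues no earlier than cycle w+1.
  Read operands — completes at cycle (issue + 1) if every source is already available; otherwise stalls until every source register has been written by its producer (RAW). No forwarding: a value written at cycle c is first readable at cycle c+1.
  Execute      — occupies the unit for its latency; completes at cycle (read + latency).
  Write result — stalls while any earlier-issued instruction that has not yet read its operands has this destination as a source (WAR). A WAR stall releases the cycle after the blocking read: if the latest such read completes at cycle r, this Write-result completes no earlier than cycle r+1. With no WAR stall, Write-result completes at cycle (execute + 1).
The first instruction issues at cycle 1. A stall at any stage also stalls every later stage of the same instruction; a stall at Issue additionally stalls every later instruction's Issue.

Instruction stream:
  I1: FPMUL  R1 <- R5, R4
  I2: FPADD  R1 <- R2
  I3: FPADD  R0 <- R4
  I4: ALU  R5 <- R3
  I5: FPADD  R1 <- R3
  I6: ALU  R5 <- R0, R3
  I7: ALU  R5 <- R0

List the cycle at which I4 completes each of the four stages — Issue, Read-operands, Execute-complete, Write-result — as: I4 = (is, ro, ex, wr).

I4 = (16, 17, 18, 19)

[1] I1 dispatched to FPMUL
[2] I1 operands ready
[7] I1 complete
[8] R1←I1
[9] I2 dispatched to FPADD
[10] I2 operands ready
[13] I2 complete
[14] R1←I2
[15] I3 dispatched to FPADD
[16] I3 operands ready · I4 dispatched to ALU
[17] I4 operands ready
[18] I4 complete
[19] I3 complete · R5←I4
[20] R0←I3
[21] I5 dispatched to FPADD
[22] I5 operands ready · I6 dispatched to ALU
[23] I6 operands ready
[24] I6 complete
[25] I5 complete · R5←I6
[26] R1←I5 · I7 dispatched to ALU
[27] I7 operands ready
[28] I7 complete
[29] R5←I7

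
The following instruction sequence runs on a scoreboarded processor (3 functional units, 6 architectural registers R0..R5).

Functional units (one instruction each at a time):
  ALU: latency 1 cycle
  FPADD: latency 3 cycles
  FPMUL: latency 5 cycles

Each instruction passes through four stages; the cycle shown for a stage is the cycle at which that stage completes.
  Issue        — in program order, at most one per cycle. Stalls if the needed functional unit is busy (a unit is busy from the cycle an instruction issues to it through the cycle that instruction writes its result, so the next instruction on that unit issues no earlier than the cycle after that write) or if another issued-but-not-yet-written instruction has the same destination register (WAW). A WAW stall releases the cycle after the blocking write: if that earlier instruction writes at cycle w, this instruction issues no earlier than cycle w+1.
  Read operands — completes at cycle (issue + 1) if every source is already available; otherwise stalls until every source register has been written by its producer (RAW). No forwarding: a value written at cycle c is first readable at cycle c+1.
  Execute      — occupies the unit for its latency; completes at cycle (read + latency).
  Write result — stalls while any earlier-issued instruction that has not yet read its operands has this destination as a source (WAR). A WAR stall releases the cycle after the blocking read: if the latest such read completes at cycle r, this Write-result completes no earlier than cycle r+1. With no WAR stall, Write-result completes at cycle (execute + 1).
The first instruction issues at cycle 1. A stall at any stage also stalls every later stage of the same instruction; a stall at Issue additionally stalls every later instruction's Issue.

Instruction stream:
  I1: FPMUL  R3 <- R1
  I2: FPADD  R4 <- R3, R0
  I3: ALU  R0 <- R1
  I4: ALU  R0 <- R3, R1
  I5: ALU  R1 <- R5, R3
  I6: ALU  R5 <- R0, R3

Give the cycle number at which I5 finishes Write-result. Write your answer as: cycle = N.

cycle = 18

t=1  I1 issues→FPMUL
t=2  I1 reads | I2 issues→FPADD
t=3  I3 issues→ALU
t=4  I3 reads
t=5  I3 exec-done
t=7  I1 exec-done
t=8  I1 writes R3
t=9  I2 reads
t=10  I3 writes R0
t=11  I4 issues→ALU
t=12  I2 exec-done | I4 reads
t=13  I2 writes R4 | I4 exec-done
t=14  I4 writes R0
t=15  I5 issues→ALU
t=16  I5 reads
t=17  I5 exec-done
t=18  I5 writes R1
t=19  I6 issues→ALU
t=20  I6 reads
t=21  I6 exec-done
t=22  I6 writes R5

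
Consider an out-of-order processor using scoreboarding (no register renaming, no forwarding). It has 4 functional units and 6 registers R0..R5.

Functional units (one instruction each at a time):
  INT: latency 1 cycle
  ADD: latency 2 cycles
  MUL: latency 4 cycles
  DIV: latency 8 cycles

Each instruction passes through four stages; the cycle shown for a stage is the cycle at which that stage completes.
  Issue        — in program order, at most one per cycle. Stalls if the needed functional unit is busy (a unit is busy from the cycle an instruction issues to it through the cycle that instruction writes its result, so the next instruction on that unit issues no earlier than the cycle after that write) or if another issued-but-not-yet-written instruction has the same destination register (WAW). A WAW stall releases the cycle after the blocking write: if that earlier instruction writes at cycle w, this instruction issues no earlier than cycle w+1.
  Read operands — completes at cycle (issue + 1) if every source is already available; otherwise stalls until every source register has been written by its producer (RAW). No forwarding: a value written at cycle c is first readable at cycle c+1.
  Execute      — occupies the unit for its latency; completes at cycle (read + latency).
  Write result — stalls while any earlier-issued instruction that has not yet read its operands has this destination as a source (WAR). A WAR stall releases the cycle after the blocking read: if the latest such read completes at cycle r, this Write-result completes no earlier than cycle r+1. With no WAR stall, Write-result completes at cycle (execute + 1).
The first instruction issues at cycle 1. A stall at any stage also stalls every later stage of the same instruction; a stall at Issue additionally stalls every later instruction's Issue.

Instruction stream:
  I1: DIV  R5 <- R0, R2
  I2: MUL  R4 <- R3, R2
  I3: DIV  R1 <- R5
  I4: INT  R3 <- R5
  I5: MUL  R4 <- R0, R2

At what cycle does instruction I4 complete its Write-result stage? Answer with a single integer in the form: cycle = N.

I1: IS=1 RO=2 EX=10 WR=11
I2: IS=2 RO=3 EX=7 WR=8
I3: IS=12 RO=13 EX=21 WR=22  [struct: DIV busy until I1 writes@11]
I4: IS=13 RO=14 EX=15 WR=16
I5: IS=14 RO=15 EX=19 WR=20

cycle = 16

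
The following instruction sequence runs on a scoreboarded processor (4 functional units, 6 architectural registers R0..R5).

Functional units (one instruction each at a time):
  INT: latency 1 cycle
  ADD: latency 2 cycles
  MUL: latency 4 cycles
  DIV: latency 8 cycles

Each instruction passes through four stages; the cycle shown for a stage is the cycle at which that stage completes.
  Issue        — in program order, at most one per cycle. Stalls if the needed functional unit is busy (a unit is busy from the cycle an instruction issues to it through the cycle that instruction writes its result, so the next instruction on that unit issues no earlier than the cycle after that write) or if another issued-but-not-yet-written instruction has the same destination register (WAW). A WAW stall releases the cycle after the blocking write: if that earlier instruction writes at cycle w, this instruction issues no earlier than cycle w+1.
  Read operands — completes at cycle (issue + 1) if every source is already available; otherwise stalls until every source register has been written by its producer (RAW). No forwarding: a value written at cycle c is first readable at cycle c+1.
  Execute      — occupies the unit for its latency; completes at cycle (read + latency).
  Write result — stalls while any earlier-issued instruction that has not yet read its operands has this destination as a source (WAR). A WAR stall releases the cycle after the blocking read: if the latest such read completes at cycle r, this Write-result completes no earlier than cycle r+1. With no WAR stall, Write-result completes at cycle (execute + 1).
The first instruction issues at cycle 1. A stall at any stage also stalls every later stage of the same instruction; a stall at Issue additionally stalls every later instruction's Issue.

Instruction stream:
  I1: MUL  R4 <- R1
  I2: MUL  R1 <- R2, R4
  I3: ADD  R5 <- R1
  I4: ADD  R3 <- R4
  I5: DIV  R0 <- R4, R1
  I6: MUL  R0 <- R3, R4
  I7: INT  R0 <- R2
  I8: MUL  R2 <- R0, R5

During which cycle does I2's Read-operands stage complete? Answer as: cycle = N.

cycle = 9

1) issue 1, read 2, done 6, write 7
2) issue 8, read 9, done 13, write 14  <struct: MUL busy until I1 writes@7>
3) issue 9, read 15, done 17, write 18  <RAW R1: wait I2 write@14>
4) issue 19, read 20, done 22, write 23  <struct: ADD busy until I3 writes@18>
5) issue 20, read 21, done 29, write 30
6) issue 31, read 32, done 36, write 37  <WAW R0: wait I5 write@30>
7) issue 38, read 39, done 40, write 41  <WAW R0: wait I6 write@37>
8) issue 39, read 42, done 46, write 47  <RAW R0: wait I7 write@41>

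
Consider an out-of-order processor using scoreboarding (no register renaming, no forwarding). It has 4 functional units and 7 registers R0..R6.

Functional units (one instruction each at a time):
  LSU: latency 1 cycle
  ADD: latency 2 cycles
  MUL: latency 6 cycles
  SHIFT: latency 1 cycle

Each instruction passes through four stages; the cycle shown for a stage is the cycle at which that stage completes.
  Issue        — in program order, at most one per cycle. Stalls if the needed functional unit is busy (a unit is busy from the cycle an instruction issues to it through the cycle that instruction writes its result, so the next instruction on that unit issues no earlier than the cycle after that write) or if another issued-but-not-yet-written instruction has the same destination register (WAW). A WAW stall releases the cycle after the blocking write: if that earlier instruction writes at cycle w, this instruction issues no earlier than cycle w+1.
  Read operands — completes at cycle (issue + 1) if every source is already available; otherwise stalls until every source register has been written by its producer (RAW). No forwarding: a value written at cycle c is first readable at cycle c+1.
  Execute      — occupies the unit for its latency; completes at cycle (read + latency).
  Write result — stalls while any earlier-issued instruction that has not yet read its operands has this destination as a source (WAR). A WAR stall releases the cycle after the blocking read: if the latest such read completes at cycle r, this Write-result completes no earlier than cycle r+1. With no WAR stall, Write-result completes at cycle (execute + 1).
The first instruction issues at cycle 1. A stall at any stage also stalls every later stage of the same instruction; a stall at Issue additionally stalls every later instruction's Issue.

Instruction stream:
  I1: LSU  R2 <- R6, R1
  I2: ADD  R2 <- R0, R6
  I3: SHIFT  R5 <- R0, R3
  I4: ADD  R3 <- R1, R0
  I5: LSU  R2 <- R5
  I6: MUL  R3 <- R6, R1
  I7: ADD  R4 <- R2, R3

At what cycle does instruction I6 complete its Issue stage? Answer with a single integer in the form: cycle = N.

cycle = 15

cycle 1: I1 dispatched to LSU
cycle 2: I1 operands ready
cycle 3: I1 complete
cycle 4: R2←I1
cycle 5: I2 dispatched to ADD
cycle 6: I2 operands ready, I3 dispatched to SHIFT
cycle 7: I3 operands ready
cycle 8: I2 complete, I3 complete
cycle 9: R2←I2, R5←I3
cycle 10: I4 dispatched to ADD
cycle 11: I4 operands ready, I5 dispatched to LSU
cycle 12: I5 operands ready
cycle 13: I4 complete, I5 complete
cycle 14: R3←I4, R2←I5
cycle 15: I6 dispatched to MUL
cycle 16: I6 operands ready, I7 dispatched to ADD
cycle 22: I6 complete
cycle 23: R3←I6
cycle 24: I7 operands ready
cycle 26: I7 complete
cycle 27: R4←I7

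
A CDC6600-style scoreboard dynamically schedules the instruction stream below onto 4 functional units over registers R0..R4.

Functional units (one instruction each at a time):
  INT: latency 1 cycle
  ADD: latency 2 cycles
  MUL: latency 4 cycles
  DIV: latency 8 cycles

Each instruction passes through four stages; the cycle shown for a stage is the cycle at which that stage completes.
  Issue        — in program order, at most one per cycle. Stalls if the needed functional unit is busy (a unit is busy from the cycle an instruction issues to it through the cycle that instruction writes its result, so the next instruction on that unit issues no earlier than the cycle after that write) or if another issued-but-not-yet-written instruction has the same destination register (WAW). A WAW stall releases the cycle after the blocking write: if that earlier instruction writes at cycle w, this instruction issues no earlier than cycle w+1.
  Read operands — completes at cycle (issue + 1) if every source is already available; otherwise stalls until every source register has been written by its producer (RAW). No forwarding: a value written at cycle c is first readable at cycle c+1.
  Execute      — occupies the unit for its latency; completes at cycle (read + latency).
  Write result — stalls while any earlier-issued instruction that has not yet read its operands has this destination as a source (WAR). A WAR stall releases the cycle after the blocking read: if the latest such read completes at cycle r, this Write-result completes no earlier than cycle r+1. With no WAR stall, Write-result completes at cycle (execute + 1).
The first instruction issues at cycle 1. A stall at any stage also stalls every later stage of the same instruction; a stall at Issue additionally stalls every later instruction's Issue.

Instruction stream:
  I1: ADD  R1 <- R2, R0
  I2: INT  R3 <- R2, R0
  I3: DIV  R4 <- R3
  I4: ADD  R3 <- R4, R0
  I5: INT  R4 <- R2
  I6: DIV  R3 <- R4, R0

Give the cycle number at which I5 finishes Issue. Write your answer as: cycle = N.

cycle = 16

c1: I1 dispatched to ADD
c2: I1 operands ready | I2 dispatched to INT
c3: I2 operands ready | I3 dispatched to DIV
c4: I1 complete | I2 complete
c5: R1←I1 | R3←I2
c6: I3 operands ready | I4 dispatched to ADD
c14: I3 complete
c15: R4←I3
c16: I4 operands ready | I5 dispatched to INT
c17: I5 operands ready
c18: I4 complete | I5 complete
c19: R3←I4 | R4←I5
c20: I6 dispatched to DIV
c21: I6 operands ready
c29: I6 complete
c30: R3←I6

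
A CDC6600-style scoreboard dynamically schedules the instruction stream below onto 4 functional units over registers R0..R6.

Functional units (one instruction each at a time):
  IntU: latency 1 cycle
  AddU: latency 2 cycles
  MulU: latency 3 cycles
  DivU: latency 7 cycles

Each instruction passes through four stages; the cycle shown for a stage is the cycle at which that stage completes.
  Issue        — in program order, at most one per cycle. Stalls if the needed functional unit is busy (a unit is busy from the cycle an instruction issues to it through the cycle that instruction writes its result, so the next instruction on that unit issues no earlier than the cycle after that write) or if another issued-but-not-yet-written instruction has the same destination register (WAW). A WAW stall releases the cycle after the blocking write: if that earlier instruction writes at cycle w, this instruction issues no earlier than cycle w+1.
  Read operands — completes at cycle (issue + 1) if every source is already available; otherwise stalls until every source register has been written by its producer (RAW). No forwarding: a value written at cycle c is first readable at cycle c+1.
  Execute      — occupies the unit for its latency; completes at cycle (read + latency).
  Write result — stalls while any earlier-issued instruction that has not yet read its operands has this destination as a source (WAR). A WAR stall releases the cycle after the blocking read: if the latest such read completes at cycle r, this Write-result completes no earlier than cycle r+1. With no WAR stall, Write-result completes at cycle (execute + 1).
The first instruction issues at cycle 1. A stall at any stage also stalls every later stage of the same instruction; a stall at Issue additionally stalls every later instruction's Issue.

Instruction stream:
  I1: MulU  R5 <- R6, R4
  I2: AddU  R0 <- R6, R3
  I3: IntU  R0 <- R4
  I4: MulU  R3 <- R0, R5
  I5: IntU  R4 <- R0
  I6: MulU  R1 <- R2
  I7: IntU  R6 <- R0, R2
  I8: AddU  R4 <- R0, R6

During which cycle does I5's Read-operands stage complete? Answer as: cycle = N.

cycle = 12

I1 -> (1, 2, 5, 6)
I2 -> (2, 3, 5, 6)
I3 -> (7, 8, 9, 10)  // WAW R0: wait I2 write@6
I4 -> (8, 11, 14, 15)  // RAW R0: wait I3 write@10
I5 -> (11, 12, 13, 14)  // struct: IntU busy until I3 writes@10
I6 -> (16, 17, 20, 21)  // struct: MulU busy until I4 writes@15
I7 -> (17, 18, 19, 20)
I8 -> (18, 21, 23, 24)  // RAW R6: wait I7 write@20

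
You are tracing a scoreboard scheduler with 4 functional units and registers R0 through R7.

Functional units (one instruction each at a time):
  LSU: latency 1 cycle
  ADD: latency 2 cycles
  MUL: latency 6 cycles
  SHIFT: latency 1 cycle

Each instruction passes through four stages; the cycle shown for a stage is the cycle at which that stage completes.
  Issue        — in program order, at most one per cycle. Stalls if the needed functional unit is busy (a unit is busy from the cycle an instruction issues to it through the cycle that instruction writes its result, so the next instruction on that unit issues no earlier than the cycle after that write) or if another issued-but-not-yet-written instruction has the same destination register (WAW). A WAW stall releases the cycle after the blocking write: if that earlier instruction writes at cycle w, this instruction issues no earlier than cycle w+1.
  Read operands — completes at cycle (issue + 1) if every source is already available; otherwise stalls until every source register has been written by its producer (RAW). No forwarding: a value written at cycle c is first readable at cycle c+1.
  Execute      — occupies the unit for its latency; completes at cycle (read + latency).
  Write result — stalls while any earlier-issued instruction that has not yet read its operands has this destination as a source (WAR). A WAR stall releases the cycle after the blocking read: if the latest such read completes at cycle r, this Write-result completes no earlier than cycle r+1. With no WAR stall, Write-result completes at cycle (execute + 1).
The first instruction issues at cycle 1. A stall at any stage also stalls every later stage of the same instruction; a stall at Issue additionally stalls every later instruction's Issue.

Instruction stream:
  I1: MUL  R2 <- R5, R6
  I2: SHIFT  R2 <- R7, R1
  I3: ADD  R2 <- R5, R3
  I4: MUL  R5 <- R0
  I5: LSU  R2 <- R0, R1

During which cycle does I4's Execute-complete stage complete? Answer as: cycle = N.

cycle = 22

t=1  I1 issues→MUL
t=2  I1 reads
t=8  I1 exec-done
t=9  I1 writes R2
t=10  I2 issues→SHIFT
t=11  I2 reads
t=12  I2 exec-done
t=13  I2 writes R2
t=14  I3 issues→ADD
t=15  I3 reads | I4 issues→MUL
t=16  I4 reads
t=17  I3 exec-done
t=18  I3 writes R2
t=19  I5 issues→LSU
t=20  I5 reads
t=21  I5 exec-done
t=22  I4 exec-done | I5 writes R2
t=23  I4 writes R5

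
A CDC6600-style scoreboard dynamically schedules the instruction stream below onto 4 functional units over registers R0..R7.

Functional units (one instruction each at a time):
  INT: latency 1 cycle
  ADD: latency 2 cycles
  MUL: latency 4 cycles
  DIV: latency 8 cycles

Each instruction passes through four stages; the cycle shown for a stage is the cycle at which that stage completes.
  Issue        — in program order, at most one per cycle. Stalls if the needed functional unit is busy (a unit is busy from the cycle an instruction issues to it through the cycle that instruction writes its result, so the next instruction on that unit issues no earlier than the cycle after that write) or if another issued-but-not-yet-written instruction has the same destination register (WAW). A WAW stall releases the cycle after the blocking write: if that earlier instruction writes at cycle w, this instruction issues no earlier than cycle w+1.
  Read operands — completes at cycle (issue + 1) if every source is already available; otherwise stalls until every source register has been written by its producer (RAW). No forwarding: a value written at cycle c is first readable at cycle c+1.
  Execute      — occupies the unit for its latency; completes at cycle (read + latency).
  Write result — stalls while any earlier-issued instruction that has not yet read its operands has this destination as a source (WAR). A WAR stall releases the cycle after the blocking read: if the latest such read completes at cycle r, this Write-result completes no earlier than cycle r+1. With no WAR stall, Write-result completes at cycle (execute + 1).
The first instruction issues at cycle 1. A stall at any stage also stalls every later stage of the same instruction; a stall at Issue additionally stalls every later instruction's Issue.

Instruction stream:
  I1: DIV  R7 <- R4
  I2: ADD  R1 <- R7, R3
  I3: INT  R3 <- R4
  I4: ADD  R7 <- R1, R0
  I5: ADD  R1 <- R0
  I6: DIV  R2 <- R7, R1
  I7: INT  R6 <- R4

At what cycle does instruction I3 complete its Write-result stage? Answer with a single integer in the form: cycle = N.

1) issue 1, read 2, done 10, write 11
2) issue 2, read 12, done 14, write 15  <RAW R7: wait I1 write@11>
3) issue 3, read 4, done 5, write 13  <WAR R3: wait I2 read@12>
4) issue 16, read 17, done 19, write 20  <struct: ADD busy until I2 writes@15>
5) issue 21, read 22, done 24, write 25  <struct: ADD busy until I4 writes@20>
6) issue 22, read 26, done 34, write 35  <RAW R1: wait I5 write@25>
7) issue 23, read 24, done 25, write 26

cycle = 13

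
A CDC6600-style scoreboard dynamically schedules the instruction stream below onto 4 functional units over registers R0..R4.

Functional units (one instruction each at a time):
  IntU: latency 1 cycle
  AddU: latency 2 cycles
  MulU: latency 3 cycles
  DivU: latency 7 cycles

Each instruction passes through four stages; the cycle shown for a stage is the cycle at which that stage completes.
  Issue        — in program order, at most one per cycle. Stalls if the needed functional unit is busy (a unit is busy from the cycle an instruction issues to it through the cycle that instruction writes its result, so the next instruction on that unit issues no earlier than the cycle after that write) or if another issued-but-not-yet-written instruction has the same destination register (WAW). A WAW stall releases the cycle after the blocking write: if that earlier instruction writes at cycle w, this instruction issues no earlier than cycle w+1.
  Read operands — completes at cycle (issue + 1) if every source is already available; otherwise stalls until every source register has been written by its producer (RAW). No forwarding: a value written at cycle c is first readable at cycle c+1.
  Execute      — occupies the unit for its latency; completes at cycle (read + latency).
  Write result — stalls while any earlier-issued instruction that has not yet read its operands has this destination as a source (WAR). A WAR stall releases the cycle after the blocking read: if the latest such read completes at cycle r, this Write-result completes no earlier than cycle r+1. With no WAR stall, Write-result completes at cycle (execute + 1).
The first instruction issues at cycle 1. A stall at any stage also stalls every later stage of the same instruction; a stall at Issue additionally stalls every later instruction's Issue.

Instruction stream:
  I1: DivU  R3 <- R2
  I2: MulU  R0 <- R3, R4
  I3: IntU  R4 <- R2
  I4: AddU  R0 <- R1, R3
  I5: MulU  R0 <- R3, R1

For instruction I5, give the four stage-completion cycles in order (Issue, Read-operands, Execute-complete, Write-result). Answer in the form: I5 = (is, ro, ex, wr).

I1: IS=1 RO=2 EX=9 WR=10
I2: IS=2 RO=11 EX=14 WR=15  [RAW R3: wait I1 write@10]
I3: IS=3 RO=4 EX=5 WR=12  [WAR R4: wait I2 read@11]
I4: IS=16 RO=17 EX=19 WR=20  [WAW R0: wait I2 write@15]
I5: IS=21 RO=22 EX=25 WR=26  [WAW R0: wait I4 write@20]

I5 = (21, 22, 25, 26)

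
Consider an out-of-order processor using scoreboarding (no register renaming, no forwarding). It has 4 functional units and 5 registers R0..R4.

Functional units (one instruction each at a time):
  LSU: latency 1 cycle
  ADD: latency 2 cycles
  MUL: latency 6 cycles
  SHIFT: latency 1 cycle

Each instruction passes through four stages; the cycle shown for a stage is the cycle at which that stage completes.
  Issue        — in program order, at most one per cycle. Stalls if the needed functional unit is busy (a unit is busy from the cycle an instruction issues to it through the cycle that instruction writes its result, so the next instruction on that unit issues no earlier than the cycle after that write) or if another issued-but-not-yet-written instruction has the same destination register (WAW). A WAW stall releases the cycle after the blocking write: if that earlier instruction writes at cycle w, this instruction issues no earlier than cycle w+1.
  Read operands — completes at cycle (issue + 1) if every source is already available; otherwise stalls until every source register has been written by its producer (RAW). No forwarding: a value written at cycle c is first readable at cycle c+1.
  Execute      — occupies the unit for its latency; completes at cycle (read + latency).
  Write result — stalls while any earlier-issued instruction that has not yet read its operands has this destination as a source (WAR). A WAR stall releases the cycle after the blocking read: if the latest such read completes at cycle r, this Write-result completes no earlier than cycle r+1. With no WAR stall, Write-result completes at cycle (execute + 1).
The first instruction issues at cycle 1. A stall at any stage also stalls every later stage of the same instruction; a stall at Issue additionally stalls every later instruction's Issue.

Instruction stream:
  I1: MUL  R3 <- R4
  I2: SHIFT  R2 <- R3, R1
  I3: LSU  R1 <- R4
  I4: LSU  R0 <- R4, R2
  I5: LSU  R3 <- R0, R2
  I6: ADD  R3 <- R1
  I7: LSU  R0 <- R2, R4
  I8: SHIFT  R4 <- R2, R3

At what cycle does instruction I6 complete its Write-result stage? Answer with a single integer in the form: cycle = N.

[1] I1 issues→MUL
[2] I1 reads, I2 issues→SHIFT
[3] I3 issues→LSU
[4] I3 reads
[5] I3 exec-done
[8] I1 exec-done
[9] I1 writes R3
[10] I2 reads
[11] I2 exec-done, I3 writes R1
[12] I2 writes R2, I4 issues→LSU
[13] I4 reads
[14] I4 exec-done
[15] I4 writes R0
[16] I5 issues→LSU
[17] I5 reads
[18] I5 exec-done
[19] I5 writes R3
[20] I6 issues→ADD
[21] I6 reads, I7 issues→LSU
[22] I7 reads, I8 issues→SHIFT
[23] I6 exec-done, I7 exec-done
[24] I6 writes R3, I7 writes R0
[25] I8 reads
[26] I8 exec-done
[27] I8 writes R4

cycle = 24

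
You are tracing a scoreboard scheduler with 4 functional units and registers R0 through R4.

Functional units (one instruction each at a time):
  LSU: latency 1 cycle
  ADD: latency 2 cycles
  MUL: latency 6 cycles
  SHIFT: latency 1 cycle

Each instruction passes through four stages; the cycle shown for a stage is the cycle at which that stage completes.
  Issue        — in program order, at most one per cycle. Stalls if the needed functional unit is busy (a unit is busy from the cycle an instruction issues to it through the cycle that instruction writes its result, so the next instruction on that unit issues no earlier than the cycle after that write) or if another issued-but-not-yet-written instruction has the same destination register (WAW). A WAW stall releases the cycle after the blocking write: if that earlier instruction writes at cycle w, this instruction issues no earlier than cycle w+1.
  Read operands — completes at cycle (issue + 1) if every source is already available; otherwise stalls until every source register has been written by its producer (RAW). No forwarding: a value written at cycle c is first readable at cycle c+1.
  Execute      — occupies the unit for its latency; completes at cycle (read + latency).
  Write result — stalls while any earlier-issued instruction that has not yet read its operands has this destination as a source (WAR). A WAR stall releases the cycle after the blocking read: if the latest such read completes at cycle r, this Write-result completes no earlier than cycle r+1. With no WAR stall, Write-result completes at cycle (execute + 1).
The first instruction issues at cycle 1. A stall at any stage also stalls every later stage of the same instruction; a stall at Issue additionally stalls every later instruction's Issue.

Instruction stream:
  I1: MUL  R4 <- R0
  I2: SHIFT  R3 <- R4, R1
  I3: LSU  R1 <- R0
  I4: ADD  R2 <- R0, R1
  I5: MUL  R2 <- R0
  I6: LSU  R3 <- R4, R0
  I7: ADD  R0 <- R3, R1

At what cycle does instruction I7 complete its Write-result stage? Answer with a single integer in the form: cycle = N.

t=1  I1→MUL
t=2  I1 RO · I2→SHIFT
t=3  I3→LSU
t=4  I3 RO · I4→ADD
t=5  I3 EX
t=8  I1 EX
t=9  I1 WR R4
t=10  I2 RO
t=11  I2 EX · I3 WR R1
t=12  I2 WR R3 · I4 RO
t=14  I4 EX
t=15  I4 WR R2
t=16  I5→MUL
t=17  I5 RO · I6→LSU
t=18  I6 RO · I7→ADD
t=19  I6 EX
t=20  I6 WR R3
t=21  I7 RO
t=23  I5 EX · I7 EX
t=24  I5 WR R2 · I7 WR R0

cycle = 24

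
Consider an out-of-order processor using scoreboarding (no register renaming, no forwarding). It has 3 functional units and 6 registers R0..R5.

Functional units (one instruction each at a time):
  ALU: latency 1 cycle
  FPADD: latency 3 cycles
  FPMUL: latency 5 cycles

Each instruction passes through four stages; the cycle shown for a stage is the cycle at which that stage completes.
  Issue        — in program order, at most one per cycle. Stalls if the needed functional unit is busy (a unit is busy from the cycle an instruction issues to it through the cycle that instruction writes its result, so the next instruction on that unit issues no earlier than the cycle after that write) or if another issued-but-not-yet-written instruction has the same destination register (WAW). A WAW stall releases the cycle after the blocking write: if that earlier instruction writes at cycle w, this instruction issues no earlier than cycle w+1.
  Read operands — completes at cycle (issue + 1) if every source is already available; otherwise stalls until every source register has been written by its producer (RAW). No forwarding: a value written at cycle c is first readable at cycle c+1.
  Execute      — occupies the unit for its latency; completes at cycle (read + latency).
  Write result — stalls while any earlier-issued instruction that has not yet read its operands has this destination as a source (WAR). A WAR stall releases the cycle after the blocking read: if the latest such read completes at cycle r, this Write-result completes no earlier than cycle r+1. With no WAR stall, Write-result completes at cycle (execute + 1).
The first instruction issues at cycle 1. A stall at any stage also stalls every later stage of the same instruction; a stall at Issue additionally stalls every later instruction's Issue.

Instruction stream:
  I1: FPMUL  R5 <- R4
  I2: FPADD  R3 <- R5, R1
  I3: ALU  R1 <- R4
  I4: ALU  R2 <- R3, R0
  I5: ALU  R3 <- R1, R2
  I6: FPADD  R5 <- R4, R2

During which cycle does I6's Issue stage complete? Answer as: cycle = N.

cycle = 18

t=1  I1 dispatched to FPMUL
t=2  I1 operands ready · I2 dispatched to FPADD
t=3  I3 dispatched to ALU
t=4  I3 operands ready
t=5  I3 complete
t=7  I1 complete
t=8  R5←I1
t=9  I2 operands ready
t=10  R1←I3
t=11  I4 dispatched to ALU
t=12  I2 complete
t=13  R3←I2
t=14  I4 operands ready
t=15  I4 complete
t=16  R2←I4
t=17  I5 dispatched to ALU
t=18  I5 operands ready · I6 dispatched to FPADD
t=19  I5 complete · I6 operands ready
t=20  R3←I5
t=22  I6 complete
t=23  R5←I6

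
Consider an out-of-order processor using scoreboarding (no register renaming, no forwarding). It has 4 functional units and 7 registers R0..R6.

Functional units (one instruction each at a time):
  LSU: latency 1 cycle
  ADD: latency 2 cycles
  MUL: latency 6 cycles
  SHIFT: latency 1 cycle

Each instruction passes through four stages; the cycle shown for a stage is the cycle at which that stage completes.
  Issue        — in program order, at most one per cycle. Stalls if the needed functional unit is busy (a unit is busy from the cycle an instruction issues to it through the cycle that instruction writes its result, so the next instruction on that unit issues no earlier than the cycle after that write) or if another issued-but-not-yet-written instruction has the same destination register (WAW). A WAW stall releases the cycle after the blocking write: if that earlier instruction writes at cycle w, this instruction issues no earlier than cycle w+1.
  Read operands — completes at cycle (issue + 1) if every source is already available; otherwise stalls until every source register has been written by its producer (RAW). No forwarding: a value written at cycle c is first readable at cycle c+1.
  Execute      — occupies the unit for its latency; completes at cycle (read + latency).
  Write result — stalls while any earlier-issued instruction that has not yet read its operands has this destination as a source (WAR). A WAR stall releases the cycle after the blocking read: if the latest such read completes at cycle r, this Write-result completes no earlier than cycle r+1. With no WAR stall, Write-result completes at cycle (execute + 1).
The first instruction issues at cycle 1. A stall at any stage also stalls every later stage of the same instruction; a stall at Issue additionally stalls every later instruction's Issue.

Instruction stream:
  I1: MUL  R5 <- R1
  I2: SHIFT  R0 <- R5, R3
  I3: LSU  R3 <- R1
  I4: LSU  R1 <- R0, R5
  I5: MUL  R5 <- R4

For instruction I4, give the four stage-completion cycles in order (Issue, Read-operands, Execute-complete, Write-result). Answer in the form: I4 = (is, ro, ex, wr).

I4 = (12, 13, 14, 15)

c1: issue I1 (MUL)
c2: I1 read-ops | issue I2 (SHIFT)
c3: issue I3 (LSU)
c4: I3 read-ops
c5: I3 finished on LSU
c8: I1 finished on MUL
c9: I1→R5
c10: I2 read-ops
c11: I2 finished on SHIFT | I3→R3
c12: I2→R0 | issue I4 (LSU)
c13: I4 read-ops | issue I5 (MUL)
c14: I4 finished on LSU | I5 read-ops
c15: I4→R1
c20: I5 finished on MUL
c21: I5→R5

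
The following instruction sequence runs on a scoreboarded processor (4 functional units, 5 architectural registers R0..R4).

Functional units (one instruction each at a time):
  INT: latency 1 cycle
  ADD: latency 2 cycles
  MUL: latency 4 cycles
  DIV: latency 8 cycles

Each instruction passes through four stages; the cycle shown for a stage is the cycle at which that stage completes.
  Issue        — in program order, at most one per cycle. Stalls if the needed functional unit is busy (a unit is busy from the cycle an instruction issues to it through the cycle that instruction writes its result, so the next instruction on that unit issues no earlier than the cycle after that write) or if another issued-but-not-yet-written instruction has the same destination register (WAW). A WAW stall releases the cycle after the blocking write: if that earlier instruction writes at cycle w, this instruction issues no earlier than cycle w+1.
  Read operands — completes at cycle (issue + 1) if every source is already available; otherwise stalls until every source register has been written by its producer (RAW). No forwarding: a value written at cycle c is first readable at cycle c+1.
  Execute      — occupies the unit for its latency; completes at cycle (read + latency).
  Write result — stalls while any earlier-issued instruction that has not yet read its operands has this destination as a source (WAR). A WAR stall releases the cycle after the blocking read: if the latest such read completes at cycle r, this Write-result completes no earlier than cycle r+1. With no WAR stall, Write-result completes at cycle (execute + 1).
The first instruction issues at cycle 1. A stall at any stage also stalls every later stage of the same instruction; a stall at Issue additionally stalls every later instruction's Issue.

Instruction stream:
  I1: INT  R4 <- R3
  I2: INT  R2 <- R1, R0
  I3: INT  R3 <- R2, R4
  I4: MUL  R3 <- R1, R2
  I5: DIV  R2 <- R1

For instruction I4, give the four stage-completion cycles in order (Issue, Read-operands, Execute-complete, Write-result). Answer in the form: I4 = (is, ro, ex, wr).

  I1 | 1 | 2 | 3 | 4
  I2 | 5 | 6 | 7 | 8   struct: INT busy until I1 writes@4
  I3 | 9 | 10 | 11 | 12   struct: INT busy until I2 writes@8
  I4 | 13 | 14 | 18 | 19   WAW R3: wait I3 write@12
  I5 | 14 | 15 | 23 | 24

I4 = (13, 14, 18, 19)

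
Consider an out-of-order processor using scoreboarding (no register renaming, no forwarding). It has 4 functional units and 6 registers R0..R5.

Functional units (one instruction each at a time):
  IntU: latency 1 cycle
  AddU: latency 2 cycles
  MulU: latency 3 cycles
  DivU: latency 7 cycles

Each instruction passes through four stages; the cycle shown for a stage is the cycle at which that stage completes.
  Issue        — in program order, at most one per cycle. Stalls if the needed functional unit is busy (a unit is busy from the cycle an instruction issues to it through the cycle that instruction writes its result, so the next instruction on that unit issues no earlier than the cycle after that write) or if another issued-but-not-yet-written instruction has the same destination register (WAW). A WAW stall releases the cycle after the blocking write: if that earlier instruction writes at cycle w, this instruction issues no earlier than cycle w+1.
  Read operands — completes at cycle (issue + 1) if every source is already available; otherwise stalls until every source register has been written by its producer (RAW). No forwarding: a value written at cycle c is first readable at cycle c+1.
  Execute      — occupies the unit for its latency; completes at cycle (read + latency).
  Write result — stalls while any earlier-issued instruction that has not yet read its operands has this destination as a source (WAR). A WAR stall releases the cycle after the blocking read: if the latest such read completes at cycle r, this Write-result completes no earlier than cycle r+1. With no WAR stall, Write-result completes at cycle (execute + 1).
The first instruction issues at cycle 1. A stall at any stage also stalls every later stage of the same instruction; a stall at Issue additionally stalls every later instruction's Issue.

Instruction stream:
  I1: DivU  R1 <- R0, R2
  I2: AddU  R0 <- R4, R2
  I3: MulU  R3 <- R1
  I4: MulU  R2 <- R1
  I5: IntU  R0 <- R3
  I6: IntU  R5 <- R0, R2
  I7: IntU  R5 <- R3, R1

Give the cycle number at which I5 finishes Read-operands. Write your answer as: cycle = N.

cycle = 18

[I1] 1/2/9/10
[I2] 2/3/5/6
[I3] 3/11/14/15  (RAW R1: wait I1 write@10)
[I4] 16/17/20/21  (struct: MulU busy until I3 writes@15)
[I5] 17/18/19/20
[I6] 21/22/23/24  (struct: IntU busy until I5 writes@20)
[I7] 25/26/27/28  (struct: IntU busy until I6 writes@24)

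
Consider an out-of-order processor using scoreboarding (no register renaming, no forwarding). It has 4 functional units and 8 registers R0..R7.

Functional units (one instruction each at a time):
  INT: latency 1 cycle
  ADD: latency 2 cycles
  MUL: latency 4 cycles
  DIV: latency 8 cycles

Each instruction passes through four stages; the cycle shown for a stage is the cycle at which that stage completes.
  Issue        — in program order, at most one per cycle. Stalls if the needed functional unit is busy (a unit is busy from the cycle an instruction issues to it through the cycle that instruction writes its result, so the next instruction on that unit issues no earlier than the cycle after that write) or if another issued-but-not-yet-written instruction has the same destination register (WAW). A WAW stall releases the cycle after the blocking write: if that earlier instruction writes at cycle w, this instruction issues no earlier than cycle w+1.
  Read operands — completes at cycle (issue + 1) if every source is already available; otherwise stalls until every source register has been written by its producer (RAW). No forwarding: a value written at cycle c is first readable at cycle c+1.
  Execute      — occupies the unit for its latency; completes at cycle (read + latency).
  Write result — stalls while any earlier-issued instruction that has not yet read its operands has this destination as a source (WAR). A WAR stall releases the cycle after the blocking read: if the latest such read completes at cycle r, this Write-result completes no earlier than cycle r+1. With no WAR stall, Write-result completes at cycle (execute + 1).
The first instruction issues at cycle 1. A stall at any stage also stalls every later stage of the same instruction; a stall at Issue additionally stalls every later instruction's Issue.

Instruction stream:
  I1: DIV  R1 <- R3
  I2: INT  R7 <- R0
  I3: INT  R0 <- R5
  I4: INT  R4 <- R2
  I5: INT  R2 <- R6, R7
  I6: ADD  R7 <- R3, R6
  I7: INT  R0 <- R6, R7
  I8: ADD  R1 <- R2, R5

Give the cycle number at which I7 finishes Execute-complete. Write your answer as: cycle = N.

I1  is:1  ro:2  ex:10  wr:11
I2  is:2  ro:3  ex:4  wr:5
I3  is:6  ro:7  ex:8  wr:9  — struct: INT busy until I2 writes@5
I4  is:10  ro:11  ex:12  wr:13  — struct: INT busy until I3 writes@9
I5  is:14  ro:15  ex:16  wr:17  — struct: INT busy until I4 writes@13
I6  is:15  ro:16  ex:18  wr:19
I7  is:18  ro:20  ex:21  wr:22  — struct: INT busy until I5 writes@17, RAW R7: wait I6 write@19
I8  is:20  ro:21  ex:23  wr:24  — struct: ADD busy until I6 writes@19

cycle = 21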